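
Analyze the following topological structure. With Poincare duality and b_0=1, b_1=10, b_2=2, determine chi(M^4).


By Poincare duality b_k = b_{4-k}, so full Betti numbers: b_0=1, b_1=10, b_2=2, b_3=10, b_4=1.
chi = sum (-1)^k b_k = -16

-16


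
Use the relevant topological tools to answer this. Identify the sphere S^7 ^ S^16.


S^m ^ S^n = S^{m+n}.
k = 7 + 16 = 23

23


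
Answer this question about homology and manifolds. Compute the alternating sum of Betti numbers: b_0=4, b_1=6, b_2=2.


chi = sum_k (-1)^k b_k.
= (4) + (-6) + (2)
= 0

0


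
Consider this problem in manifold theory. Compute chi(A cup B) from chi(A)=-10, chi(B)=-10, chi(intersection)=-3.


chi(A cup B) = chi(A) + chi(B) - chi(A cap B)
= -10 + (-10) - (-3)
= -17

-17


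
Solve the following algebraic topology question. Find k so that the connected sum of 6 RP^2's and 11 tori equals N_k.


Since a >= 1, the sum is non-orientable; each T^2 can be replaced by RP^2 # RP^2 (since T^2#RP^2 = 3RP^2).
Total crosscaps k = 6 + 2*11 = 28.
Check via chi: chi = 6*1 + 11*0 - (6+11-1)*2 = -26 = 2 - k = -26. Consistent.

28


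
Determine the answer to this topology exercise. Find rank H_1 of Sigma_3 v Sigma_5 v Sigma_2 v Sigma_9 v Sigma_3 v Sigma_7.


For a wedge X v Y: reduced H_k(X v Y) = H_k(X) + H_k(Y).
Each Sigma_g contributes b_1 = 2g.
b_1 = 6 + 10 + 4 + 18 + 6 + 14 = 58

58


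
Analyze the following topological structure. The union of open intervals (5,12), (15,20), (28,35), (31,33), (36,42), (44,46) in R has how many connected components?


Sort and merge overlapping open intervals.
Merged: (5,12), (15,20), (28,35), (36,42), (44,46).
Number of components = 5

5


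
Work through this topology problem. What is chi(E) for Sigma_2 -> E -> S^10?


chi(S^10) = 2 (n even), chi(Sigma_2) = 2 - 2*2 = -2.
chi(E) = 2 * (-2) = -4

-4


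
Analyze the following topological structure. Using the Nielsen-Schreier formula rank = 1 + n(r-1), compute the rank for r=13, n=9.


Nielsen-Schreier: an index-n subgroup of F_r is free of rank 1 + n(r-1).
Equivalently: chi(cover) = n*chi(base); chi(vee_r S^1) = 1 - 13 = -12.
chi(E) = 9*(-12) = -108; rank = 1 - chi(E) = 1 - (-108) = 109.
rank = 1 + 9*(13-1) = 1 + 108 = 109

109


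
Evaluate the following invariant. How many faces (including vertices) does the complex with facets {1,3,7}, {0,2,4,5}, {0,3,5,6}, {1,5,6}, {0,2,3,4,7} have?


Each maximal simplex on m vertices has 2^m - 1 nonempty faces.
Take the union (dedupe shared faces).
Total distinct faces = 56

56


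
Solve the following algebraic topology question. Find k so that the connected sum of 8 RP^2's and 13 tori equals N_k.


Since a >= 1, the sum is non-orientable; each T^2 can be replaced by RP^2 # RP^2 (since T^2#RP^2 = 3RP^2).
Total crosscaps k = 8 + 2*13 = 34.
Check via chi: chi = 8*1 + 13*0 - (8+13-1)*2 = -32 = 2 - k = -32. Consistent.

34


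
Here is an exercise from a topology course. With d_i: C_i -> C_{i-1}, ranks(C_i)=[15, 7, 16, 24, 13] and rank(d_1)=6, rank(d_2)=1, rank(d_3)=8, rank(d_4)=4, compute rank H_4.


rank H_k = rank(ker d_k) - rank(im d_{k+1}).
rank(ker d_4) = rank(C_4) - rank(d_4) = 13 - 4 = 9.
rank(im d_{4+1}) = 0.
rank H_4 = 9 - 0 = 9

9


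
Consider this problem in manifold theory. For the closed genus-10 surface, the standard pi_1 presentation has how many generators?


Standard presentation: pi_1(Sigma_g) = <a_1,b_1,...,a_g,b_g | [a_1,b_1]...[a_g,b_g] = 1>.
Number of generators = 2g = 2*10 = 20

20


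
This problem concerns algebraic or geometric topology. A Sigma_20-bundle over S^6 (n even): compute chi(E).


chi(S^6) = 2 (n even), chi(Sigma_20) = 2 - 2*20 = -38.
chi(E) = 2 * (-38) = -76

-76


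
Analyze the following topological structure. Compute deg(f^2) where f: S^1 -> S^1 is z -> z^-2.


deg(f) = -2. Degree is multiplicative: deg(f^2) = (deg f)^2.
deg(f^2) = (-2)^2 = 4

4


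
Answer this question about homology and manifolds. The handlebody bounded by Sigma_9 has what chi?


A genus-g handlebody deformation retracts to a wedge of g circles.
chi(vee_g S^1) = 1 - g.
chi(H_9) = 1 - 9 = -8

-8


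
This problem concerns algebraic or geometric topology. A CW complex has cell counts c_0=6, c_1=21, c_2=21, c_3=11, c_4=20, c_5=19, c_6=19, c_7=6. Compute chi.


chi = sum_k (-1)^k c_k.
= (-1)^0*6 + (-1)^1*21 + (-1)^2*21 + (-1)^3*11 + (-1)^4*20 + (-1)^5*19 + (-1)^6*19 + (-1)^7*6
= (6) + (-21) + (21) + (-11) + (20) + (-19) + (19) + (-6)
= 9

9


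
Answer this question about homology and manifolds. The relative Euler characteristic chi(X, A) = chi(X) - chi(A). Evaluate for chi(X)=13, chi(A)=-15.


Relative Euler characteristic: chi(X, A) = chi(X) - chi(A).
= 13 - (-15) = 28

28


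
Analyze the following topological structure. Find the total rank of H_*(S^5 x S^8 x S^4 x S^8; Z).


Total Betti number is multiplicative under products.
Each S^d (d>=1) has total Betti number 2.
There are 4 sphere factors.
Total = 2^4 = 16

16


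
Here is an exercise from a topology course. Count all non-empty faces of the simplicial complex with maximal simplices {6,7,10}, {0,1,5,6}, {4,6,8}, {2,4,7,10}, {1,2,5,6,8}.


Each maximal simplex on m vertices has 2^m - 1 nonempty faces.
Take the union (dedupe shared faces).
Total distinct faces = 59

59


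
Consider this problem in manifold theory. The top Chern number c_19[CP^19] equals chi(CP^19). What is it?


For any closed oriented manifold, <e(TM),[M]> = chi(M).
chi(CP^19) = 19+1 = 20

20


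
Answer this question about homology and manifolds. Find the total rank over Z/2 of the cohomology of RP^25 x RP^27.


dim H^*(RP^n; Z/2) = n+1 (one Z/2 in each degree 0..n).
Total Betti number is multiplicative.
Total = (25+1) * (27+1) = 26 * 28 = 728

728


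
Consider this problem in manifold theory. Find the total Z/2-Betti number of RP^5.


H^k(RP^5; Z/2) = Z/2 for each 0 <= k <= 5.
Total dimension = 5 + 1 = 6

6


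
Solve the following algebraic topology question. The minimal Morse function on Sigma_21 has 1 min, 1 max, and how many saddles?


A perfect Morse function has m_k = b_k.
For Sigma_21: b_0=1, b_1=2g=42, b_2=1.
Saddles m_1 = 2g = 42

42


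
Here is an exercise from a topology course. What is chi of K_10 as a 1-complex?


K_10: V = 10, E = C(10,2) = 45.
chi = V - E = 10 - 45 = -35

-35


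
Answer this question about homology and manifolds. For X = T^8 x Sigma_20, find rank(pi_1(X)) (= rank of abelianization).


pi_1(A x B) = pi_1(A) x pi_1(B); rank of abelianization = b_1.
b_1(T^8) = 8, b_1(Sigma_20) = 2*20 = 40.
b_1(product) = 8 + 40 = 48

48


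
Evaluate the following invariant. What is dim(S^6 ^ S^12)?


S^m ^ S^n = S^{m+n}.
k = 6 + 12 = 18

18


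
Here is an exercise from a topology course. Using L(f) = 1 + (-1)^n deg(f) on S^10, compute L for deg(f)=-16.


On S^10: L(f) = tr(f_0*) + (-1)^10 tr(f_10*) = 1 + (-1)^10 * deg(f).
L(f) = 1 + (-1)^10 * -16 = 1 + -16 = -15

-15


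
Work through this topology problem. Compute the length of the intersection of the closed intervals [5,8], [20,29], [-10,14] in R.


Intersection = [max(a_i), min(b_i)] = [20, 8].
Since 20 > 8, the intersection is empty.
Length = 0

0


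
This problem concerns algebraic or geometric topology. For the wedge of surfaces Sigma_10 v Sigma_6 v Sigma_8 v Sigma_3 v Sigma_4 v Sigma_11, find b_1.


For a wedge X v Y: reduced H_k(X v Y) = H_k(X) + H_k(Y).
Each Sigma_g contributes b_1 = 2g.
b_1 = 20 + 12 + 16 + 6 + 8 + 22 = 84

84


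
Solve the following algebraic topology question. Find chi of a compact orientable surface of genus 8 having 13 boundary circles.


For a compact orientable surface with genus g and b boundary components: chi = 2 - 2g - b.
chi = 2 - 2*8 - 13 = 2 - 16 - 13 = -27

-27


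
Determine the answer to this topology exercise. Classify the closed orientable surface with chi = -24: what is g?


chi = 2 - 2g for closed orientable surfaces.
-24 = 2 - 2g
2g = 2 - (-24) = 26
g = 13

13


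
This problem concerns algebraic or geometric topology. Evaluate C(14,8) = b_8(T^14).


By the Kunneth formula, b_k(T^n) = C(n,k).
b_8(T^14) = C(14,8).
C(14,8) = 14!/(8!*6!) = 3003

3003


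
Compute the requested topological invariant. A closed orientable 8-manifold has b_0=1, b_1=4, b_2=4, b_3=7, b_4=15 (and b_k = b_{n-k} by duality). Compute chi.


By Poincare duality b_k = b_{8-k}, so full Betti numbers: b_0=1, b_1=4, b_2=4, b_3=7, b_4=15, b_5=7, b_6=4, b_7=4, b_8=1.
chi = sum (-1)^k b_k = 3

3


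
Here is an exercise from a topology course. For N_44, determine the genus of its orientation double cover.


chi(N_44) = 2 - 44 = -42.
Double cover: chi(Sigma_g) = 2 * chi(N_44) = 2*(-42) = -84.
2 - 2g = -84, so g = (2 - (-84))/2 = 86/2 = 43

43


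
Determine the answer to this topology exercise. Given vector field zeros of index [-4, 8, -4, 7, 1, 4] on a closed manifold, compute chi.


Poincare-Hopf: chi(M) = sum of indices of zeros.
chi = (-4) + (8) + (-4) + (7) + (1) + (4) = 12

12


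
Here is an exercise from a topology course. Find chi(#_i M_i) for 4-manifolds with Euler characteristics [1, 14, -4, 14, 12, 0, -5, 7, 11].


For n-manifolds: chi(A#B) = chi(A) + chi(B) - chi(S^4).
chi(S^4) = 1 + (-1)^4 = 2.
chi(#) = (sum chi_i) - (9-1)*chi(S^4) = 50 - 8*2 = 34

34


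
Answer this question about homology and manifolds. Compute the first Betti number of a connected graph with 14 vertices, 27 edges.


For a connected graph: rank(pi_1) = b_1 = E - V + 1 = 1 - chi.
chi = V - E = 14 - 27 = -13.
rank = 1 - (-13) = 27 - 14 + 1 = 14

14


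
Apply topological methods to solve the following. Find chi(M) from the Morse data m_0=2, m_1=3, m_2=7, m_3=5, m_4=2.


Morse theory: chi(M) = sum_k (-1)^k m_k where m_k = #(index-k critical points).
= (2) + (-3) + (7) + (-5) + (2) = 3

3


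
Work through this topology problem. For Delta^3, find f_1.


Delta^3 has 3+1 vertices. A 1-face is a choice of 1+1 vertices.
f_1 = C(3+1, 1+1) = C(4,2) = 6

6


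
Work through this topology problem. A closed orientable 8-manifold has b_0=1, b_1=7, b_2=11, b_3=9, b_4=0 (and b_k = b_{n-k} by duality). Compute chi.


By Poincare duality b_k = b_{8-k}, so full Betti numbers: b_0=1, b_1=7, b_2=11, b_3=9, b_4=0, b_5=9, b_6=11, b_7=7, b_8=1.
chi = sum (-1)^k b_k = -8

-8


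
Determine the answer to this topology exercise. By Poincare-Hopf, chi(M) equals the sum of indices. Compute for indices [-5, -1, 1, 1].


Poincare-Hopf: chi(M) = sum of indices of zeros.
chi = (-5) + (-1) + (1) + (1) = -4

-4


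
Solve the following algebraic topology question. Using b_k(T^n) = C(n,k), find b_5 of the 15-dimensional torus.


By the Kunneth formula, b_k(T^n) = C(n,k).
b_5(T^15) = C(15,5).
C(15,5) = 15!/(5!*10!) = 3003

3003


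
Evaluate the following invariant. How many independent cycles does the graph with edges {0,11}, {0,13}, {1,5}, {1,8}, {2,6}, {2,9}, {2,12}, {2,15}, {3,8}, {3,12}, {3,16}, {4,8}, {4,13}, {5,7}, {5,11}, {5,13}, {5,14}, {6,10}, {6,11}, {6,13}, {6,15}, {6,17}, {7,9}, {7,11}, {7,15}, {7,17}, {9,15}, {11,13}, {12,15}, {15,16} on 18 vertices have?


b_1 = E - V + (number of components).
E = 30, V = 18, components = 1.
b_1 = 30 - 18 + 1 = 13

13


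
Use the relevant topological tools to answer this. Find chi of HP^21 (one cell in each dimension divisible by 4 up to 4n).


HP^21 has one cell in each dimension 0, 4, ..., 4*21 (21+1 cells, all even-dim).
chi = 21 + 1 = 22

22


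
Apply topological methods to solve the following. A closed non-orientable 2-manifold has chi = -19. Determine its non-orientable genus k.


chi = 2 - k for closed non-orientable surfaces with k crosscaps.
-19 = 2 - k
k = 2 - (-19) = 21

21


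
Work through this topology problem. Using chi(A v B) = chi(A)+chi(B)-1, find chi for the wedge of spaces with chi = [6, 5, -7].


chi(A v B) = chi(A) + chi(B) - 1 (one point identified).
For 3 spaces: chi = (sum chi_i) - (3 - 1).
sum = 4; chi = 4 - 2 = 2

2


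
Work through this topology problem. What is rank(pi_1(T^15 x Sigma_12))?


pi_1(A x B) = pi_1(A) x pi_1(B); rank of abelianization = b_1.
b_1(T^15) = 15, b_1(Sigma_12) = 2*12 = 24.
b_1(product) = 15 + 24 = 39

39


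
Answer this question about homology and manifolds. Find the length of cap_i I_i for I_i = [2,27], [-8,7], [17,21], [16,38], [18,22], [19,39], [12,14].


Intersection = [max(a_i), min(b_i)] = [19, 7].
Since 19 > 7, the intersection is empty.
Length = 0

0


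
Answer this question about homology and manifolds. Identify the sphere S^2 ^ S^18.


S^m ^ S^n = S^{m+n}.
k = 2 + 18 = 20

20


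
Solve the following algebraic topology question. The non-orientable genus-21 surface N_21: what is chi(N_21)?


For a non-orientable closed surface with k crosscaps: chi = 2 - k.
Here k = 21.
chi = 2 - 21 = -19

-19


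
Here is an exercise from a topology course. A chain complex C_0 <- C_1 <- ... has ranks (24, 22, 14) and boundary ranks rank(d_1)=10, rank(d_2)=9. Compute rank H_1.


rank H_k = rank(ker d_k) - rank(im d_{k+1}).
rank(ker d_1) = rank(C_1) - rank(d_1) = 22 - 10 = 12.
rank(im d_{1+1}) = 9.
rank H_1 = 12 - 9 = 3

3


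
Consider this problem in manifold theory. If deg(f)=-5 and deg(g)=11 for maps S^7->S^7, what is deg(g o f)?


Degree is multiplicative under composition: deg(g o f) = deg(g) * deg(f).
= 11 * -5 = -55

-55


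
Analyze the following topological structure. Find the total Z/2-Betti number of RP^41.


H^k(RP^41; Z/2) = Z/2 for each 0 <= k <= 41.
Total dimension = 41 + 1 = 42

42


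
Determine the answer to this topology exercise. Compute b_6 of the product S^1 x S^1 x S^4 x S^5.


Each S^d has Poincare polynomial 1 + t^d.
The product S^1 x S^1 x S^4 x S^5 has Poincare polynomial prod(1+t^d_i).
Expanding: b_0=1, b_1=2, b_2=1, b_4=1, b_5=3, b_6=3, b_7=1, b_9=1, b_10=2, b_11=1.
b_6 = 3

3


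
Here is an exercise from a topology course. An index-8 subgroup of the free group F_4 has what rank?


Nielsen-Schreier: an index-n subgroup of F_r is free of rank 1 + n(r-1).
Equivalently: chi(cover) = n*chi(base); chi(vee_r S^1) = 1 - 4 = -3.
chi(E) = 8*(-3) = -24; rank = 1 - chi(E) = 1 - (-24) = 25.
rank = 1 + 8*(4-1) = 1 + 24 = 25

25


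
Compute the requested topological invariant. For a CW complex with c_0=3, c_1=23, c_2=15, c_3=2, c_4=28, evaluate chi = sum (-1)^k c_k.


chi = sum_k (-1)^k c_k.
= (-1)^0*3 + (-1)^1*23 + (-1)^2*15 + (-1)^3*2 + (-1)^4*28
= (3) + (-23) + (15) + (-2) + (28)
= 21

21


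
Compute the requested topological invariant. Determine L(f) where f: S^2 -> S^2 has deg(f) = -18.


On S^2: L(f) = tr(f_0*) + (-1)^2 tr(f_2*) = 1 + (-1)^2 * deg(f).
L(f) = 1 + (-1)^2 * -18 = 1 + -18 = -17

-17


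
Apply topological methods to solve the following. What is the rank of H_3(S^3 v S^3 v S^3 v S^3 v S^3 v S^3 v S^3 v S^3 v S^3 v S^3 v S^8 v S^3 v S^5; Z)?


For a wedge of spheres, H_k (k>0) is free on one generator per sphere of dimension k.
Spheres of dimension 3: count = 11.
b_3 = 11

11


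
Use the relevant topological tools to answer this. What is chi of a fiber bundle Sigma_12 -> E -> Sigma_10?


For a fiber bundle F -> E -> B (with CW structure): chi(E) = chi(B) * chi(F).
chi(Sigma_10) = -18, chi(Sigma_12) = -22.
chi(E) = (-18) * (-22) = 396

396


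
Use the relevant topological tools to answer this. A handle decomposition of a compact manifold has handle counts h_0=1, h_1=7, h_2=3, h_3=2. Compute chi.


Handles of index k contribute (-1)^k to chi (same as CW cells).
chi = (1) + (-7) + (3) + (-2) = -5

-5


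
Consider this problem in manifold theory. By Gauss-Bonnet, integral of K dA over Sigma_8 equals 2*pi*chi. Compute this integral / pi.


Gauss-Bonnet: integral K dA = 2*pi*chi(M).
chi(Sigma_8) = 2 - 2*8 = -14.
(integral K dA)/pi = 2*chi = 2*(-14) = -28

-28


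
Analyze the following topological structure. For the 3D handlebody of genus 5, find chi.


A genus-g handlebody deformation retracts to a wedge of g circles.
chi(vee_g S^1) = 1 - g.
chi(H_5) = 1 - 5 = -4

-4


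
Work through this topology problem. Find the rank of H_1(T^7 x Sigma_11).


pi_1(A x B) = pi_1(A) x pi_1(B); rank of abelianization = b_1.
b_1(T^7) = 7, b_1(Sigma_11) = 2*11 = 22.
b_1(product) = 7 + 22 = 29

29


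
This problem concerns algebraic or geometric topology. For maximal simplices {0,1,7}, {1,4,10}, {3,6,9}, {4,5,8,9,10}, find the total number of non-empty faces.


Each maximal simplex on m vertices has 2^m - 1 nonempty faces.
Take the union (dedupe shared faces).
Total distinct faces = 47

47


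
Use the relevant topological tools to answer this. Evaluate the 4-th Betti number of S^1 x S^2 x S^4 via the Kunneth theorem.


Each S^d has Poincare polynomial 1 + t^d.
The product S^1 x S^2 x S^4 has Poincare polynomial prod(1+t^d_i).
Expanding: b_0=1, b_1=1, b_2=1, b_3=1, b_4=1, b_5=1, b_6=1, b_7=1.
b_4 = 1

1


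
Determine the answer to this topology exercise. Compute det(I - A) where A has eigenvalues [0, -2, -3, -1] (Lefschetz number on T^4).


For a torus self-map: L(f) = det(I - A) where A acts on H_1.
L(f) = (1-0) * (1--2) * (1--3) * (1--1) = 1 * 3 * 4 * 2 = 24

24


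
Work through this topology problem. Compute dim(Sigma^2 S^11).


Each suspension raises dimension by 1: Sigma S^n = S^{n+1}.
Sigma^2 S^11 = S^{11+2} = S^13

13


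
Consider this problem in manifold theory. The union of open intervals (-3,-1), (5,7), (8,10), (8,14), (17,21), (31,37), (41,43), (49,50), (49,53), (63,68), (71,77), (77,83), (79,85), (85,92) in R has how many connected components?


Sort and merge overlapping open intervals.
Merged: (-3,-1), (5,7), (8,14), (17,21), (31,37), (41,43), (49,53), (63,68), (71,77), (77,85), (85,92).
Number of components = 11

11


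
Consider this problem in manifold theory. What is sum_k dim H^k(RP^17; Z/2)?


H^k(RP^17; Z/2) = Z/2 for each 0 <= k <= 17.
Total dimension = 17 + 1 = 18

18


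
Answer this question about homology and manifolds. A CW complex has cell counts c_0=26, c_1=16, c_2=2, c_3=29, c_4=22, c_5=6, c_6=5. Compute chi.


chi = sum_k (-1)^k c_k.
= (-1)^0*26 + (-1)^1*16 + (-1)^2*2 + (-1)^3*29 + (-1)^4*22 + (-1)^5*6 + (-1)^6*5
= (26) + (-16) + (2) + (-29) + (22) + (-6) + (5)
= 4

4


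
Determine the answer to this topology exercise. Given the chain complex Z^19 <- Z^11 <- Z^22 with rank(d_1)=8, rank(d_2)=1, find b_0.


rank H_k = rank(ker d_k) - rank(im d_{k+1}).
rank(ker d_0) = rank(C_0) - rank(d_0) = 19 - 0 = 19.
rank(im d_{0+1}) = 8.
rank H_0 = 19 - 8 = 11

11


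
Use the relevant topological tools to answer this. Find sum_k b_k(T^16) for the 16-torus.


b_k(T^16) = C(16,k), so the sum over k is sum_k C(16,k) = 2^16.
Total = 2^16 = 65536

65536


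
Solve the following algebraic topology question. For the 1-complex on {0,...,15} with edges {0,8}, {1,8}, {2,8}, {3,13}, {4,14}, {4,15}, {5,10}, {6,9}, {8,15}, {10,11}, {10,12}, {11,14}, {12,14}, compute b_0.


Run DFS/union-find over 16 vertices.
V = 16, E = 13.
Number of components = 4

4


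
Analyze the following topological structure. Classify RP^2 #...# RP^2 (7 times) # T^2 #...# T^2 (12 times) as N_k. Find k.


Since a >= 1, the sum is non-orientable; each T^2 can be replaced by RP^2 # RP^2 (since T^2#RP^2 = 3RP^2).
Total crosscaps k = 7 + 2*12 = 31.
Check via chi: chi = 7*1 + 12*0 - (7+12-1)*2 = -29 = 2 - k = -29. Consistent.

31


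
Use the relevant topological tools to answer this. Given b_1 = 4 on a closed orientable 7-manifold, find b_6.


Poincare duality for closed orientable n-manifolds: b_k = b_{n-k}.
Here n = 7, so b_6 = b_1 = 4

4


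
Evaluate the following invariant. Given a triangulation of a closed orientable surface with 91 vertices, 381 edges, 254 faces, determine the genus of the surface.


chi = V - E + F = 91 - 381 + 254 = -36
For orientable closed surface: chi = 2 - 2g, so g = (2 - chi)/2.
g = (2 - (-36)) / 2 = 38 / 2 = 19

19


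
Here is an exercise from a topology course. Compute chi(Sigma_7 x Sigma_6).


chi(Sigma_7) = 2 - 2*7 = -12
chi(Sigma_6) = 2 - 2*6 = -10
chi(product) = (-12) * (-10) = 120

120


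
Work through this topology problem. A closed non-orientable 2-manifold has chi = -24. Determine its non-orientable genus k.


chi = 2 - k for closed non-orientable surfaces with k crosscaps.
-24 = 2 - k
k = 2 - (-24) = 26

26


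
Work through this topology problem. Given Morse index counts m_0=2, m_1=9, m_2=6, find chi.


Morse theory: chi(M) = sum_k (-1)^k m_k where m_k = #(index-k critical points).
= (2) + (-9) + (6) = -1

-1


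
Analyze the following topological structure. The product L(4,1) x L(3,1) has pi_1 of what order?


pi_1(X x Y) = pi_1(X) x pi_1(Y).
pi_1(L(4,1)) = Z/4, pi_1(L(3,1)) = Z/3.
|Z/4 x Z/3| = 4 * 3 = 12

12


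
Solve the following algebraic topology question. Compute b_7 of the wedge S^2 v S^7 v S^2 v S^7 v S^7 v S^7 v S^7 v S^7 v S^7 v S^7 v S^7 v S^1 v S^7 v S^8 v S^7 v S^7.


For a wedge of spheres, H_k (k>0) is free on one generator per sphere of dimension k.
Spheres of dimension 7: count = 12.
b_7 = 12

12


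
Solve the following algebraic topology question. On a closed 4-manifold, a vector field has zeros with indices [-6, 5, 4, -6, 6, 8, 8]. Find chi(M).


Poincare-Hopf: chi(M) = sum of indices of zeros.
chi = (-6) + (5) + (4) + (-6) + (6) + (8) + (8) = 19

19


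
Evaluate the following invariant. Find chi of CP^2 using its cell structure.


CP^2 has one cell in each even dimension 0, 2, ..., 2*2 (2+1 cells total).
All cells are even-dimensional, so chi = number of cells.
chi = 2 + 1 = 3

3


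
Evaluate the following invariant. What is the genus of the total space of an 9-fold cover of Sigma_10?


For an n-sheeted cover: chi(E) = n * chi(B).
chi(Sigma_10) = 2 - 2*10 = -18.
chi(E) = 9 * (-18) = -162.
genus(E) = (2 - chi(E))/2 = (2 - (-162))/2 = 164/2 = 82

82


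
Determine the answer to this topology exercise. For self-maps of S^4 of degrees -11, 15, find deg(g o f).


Degree is multiplicative under composition: deg(g o f) = deg(g) * deg(f).
= 15 * -11 = -165

-165


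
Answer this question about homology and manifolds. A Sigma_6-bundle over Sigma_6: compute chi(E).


For a fiber bundle F -> E -> B (with CW structure): chi(E) = chi(B) * chi(F).
chi(Sigma_6) = -10, chi(Sigma_6) = -10.
chi(E) = (-10) * (-10) = 100

100


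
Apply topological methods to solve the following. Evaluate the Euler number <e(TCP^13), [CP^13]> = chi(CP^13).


For any closed oriented manifold, <e(TM),[M]> = chi(M).
chi(CP^13) = 13+1 = 14

14


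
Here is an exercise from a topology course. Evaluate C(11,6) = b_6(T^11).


By the Kunneth formula, b_k(T^n) = C(n,k).
b_6(T^11) = C(11,6).
C(11,6) = 11!/(6!*5!) = 462

462


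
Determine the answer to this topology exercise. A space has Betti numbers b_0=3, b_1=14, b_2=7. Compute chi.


chi = sum_k (-1)^k b_k.
= (3) + (-14) + (7)
= -4

-4


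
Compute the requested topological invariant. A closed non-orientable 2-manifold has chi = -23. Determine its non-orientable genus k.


chi = 2 - k for closed non-orientable surfaces with k crosscaps.
-23 = 2 - k
k = 2 - (-23) = 25

25


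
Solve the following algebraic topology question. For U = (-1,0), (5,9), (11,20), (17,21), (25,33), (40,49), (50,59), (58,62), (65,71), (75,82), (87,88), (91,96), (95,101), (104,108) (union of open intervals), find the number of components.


Sort and merge overlapping open intervals.
Merged: (-1,0), (5,9), (11,21), (25,33), (40,49), (50,62), (65,71), (75,82), (87,88), (91,101), (104,108).
Number of components = 11

11


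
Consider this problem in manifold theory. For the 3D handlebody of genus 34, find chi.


A genus-g handlebody deformation retracts to a wedge of g circles.
chi(vee_g S^1) = 1 - g.
chi(H_34) = 1 - 34 = -33

-33


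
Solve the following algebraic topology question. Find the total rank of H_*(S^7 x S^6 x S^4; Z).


Total Betti number is multiplicative under products.
Each S^d (d>=1) has total Betti number 2.
There are 3 sphere factors.
Total = 2^3 = 8

8


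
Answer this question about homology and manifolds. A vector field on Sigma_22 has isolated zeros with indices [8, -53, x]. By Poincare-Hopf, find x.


Poincare-Hopf: sum of indices = chi(M).
chi(Sigma_22) = 2 - 2*22 = -42.
Sum of known indices = -45.
x = chi - (sum known) = -42 - (-45) = 3

3


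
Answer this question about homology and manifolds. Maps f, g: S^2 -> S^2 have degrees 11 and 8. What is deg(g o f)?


Degree is multiplicative under composition: deg(g o f) = deg(g) * deg(f).
= 8 * 11 = 88

88


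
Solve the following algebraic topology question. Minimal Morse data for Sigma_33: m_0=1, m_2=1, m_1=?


A perfect Morse function has m_k = b_k.
For Sigma_33: b_0=1, b_1=2g=66, b_2=1.
Saddles m_1 = 2g = 66

66


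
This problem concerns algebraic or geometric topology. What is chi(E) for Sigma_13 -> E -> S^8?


chi(S^8) = 2 (n even), chi(Sigma_13) = 2 - 2*13 = -24.
chi(E) = 2 * (-24) = -48

-48


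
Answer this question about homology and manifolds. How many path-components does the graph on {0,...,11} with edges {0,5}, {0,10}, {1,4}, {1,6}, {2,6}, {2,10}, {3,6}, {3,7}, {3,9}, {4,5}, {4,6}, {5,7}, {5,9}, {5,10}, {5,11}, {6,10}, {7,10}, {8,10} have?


Run DFS/union-find over 12 vertices.
V = 12, E = 18.
Number of components = 1

1


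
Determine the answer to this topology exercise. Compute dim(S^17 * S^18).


Join of spheres: S^m * S^n = S^{m+n+1}.
dim = 17 + 18 + 1 = 36

36


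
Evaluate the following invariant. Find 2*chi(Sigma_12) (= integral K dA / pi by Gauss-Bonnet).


Gauss-Bonnet: integral K dA = 2*pi*chi(M).
chi(Sigma_12) = 2 - 2*12 = -22.
(integral K dA)/pi = 2*chi = 2*(-22) = -44

-44


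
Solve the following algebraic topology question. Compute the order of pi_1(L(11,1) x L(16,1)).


pi_1(X x Y) = pi_1(X) x pi_1(Y).
pi_1(L(11,1)) = Z/11, pi_1(L(16,1)) = Z/16.
|Z/11 x Z/16| = 11 * 16 = 176

176


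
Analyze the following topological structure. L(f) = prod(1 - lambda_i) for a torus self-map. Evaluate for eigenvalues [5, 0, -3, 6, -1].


For a torus self-map: L(f) = det(I - A) where A acts on H_1.
L(f) = (1-5) * (1-0) * (1--3) * (1-6) * (1--1) = -4 * 1 * 4 * -5 * 2 = 160

160


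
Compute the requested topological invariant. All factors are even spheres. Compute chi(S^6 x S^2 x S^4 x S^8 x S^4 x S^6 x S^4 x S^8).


chi is multiplicative: chi(X x Y) = chi(X) chi(Y).
Each even-dim sphere has chi = 2. There are 8 factors.
chi = 2^8 = 256

256


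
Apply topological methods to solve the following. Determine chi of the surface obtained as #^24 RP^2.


For a non-orientable closed surface with k crosscaps: chi = 2 - k.
Here k = 24.
chi = 2 - 24 = -22

-22


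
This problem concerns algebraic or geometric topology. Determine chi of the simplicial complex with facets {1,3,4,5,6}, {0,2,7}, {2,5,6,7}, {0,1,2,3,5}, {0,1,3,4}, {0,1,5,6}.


Enumerate all faces; f-vector: f_0=8, f_1=24, f_2=28, f_3=13, f_4=2.
chi = sum (-1)^k f_k = 1

1


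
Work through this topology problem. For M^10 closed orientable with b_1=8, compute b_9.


Poincare duality for closed orientable n-manifolds: b_k = b_{n-k}.
Here n = 10, so b_9 = b_1 = 8

8


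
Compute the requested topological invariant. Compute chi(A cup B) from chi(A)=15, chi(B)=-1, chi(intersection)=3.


chi(A cup B) = chi(A) + chi(B) - chi(A cap B)
= 15 + (-1) - (3)
= 11

11


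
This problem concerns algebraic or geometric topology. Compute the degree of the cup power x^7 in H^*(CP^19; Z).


|x| = 2 in H^*(CP^n).
|x^7| = 7 * |x| = 7 * 2 = 14

14


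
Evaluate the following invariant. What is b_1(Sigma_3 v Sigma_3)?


For a wedge: H_1(A v B) = H_1(A) + H_1(B).
b_1(Sigma_3) = 6, b_1(Sigma_3) = 6.
b_1 = 6 + 6 = 12

12


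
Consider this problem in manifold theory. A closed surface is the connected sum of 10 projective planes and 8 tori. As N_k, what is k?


Since a >= 1, the sum is non-orientable; each T^2 can be replaced by RP^2 # RP^2 (since T^2#RP^2 = 3RP^2).
Total crosscaps k = 10 + 2*8 = 26.
Check via chi: chi = 10*1 + 8*0 - (10+8-1)*2 = -24 = 2 - k = -24. Consistent.

26


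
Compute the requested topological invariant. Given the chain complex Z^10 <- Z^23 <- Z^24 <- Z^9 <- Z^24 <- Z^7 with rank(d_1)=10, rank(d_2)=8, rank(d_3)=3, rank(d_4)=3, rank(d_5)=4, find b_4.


rank H_k = rank(ker d_k) - rank(im d_{k+1}).
rank(ker d_4) = rank(C_4) - rank(d_4) = 24 - 3 = 21.
rank(im d_{4+1}) = 4.
rank H_4 = 21 - 4 = 17

17


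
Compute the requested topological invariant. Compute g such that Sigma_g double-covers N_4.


chi(N_4) = 2 - 4 = -2.
Double cover: chi(Sigma_g) = 2 * chi(N_4) = 2*(-2) = -4.
2 - 2g = -4, so g = (2 - (-4))/2 = 6/2 = 3

3


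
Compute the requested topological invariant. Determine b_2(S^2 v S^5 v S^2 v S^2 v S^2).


For a wedge of spheres, H_k (k>0) is free on one generator per sphere of dimension k.
Spheres of dimension 2: count = 4.
b_2 = 4

4


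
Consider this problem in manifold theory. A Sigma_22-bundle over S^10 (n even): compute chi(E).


chi(S^10) = 2 (n even), chi(Sigma_22) = 2 - 2*22 = -42.
chi(E) = 2 * (-42) = -84

-84


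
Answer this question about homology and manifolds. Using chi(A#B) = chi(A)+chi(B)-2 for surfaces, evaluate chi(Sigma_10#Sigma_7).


chi(Sigma_10) = 2 - 2*10 = -18
chi(Sigma_7) = 2 - 2*7 = -12
For surfaces: chi(A#B) = chi(A) + chi(B) - 2.
chi = -18 + -12 - 2 = -32

-32


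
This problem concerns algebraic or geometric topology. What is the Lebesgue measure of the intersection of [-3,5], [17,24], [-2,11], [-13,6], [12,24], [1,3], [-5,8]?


Intersection = [max(a_i), min(b_i)] = [17, 3].
Since 17 > 3, the intersection is empty.
Length = 0

0


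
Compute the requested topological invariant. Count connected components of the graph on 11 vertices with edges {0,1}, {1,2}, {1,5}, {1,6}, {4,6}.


Run DFS/union-find over 11 vertices.
V = 11, E = 5.
Number of components = 6

6


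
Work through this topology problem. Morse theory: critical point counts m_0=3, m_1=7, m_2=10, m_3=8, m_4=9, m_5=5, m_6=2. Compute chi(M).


Morse theory: chi(M) = sum_k (-1)^k m_k where m_k = #(index-k critical points).
= (3) + (-7) + (10) + (-8) + (9) + (-5) + (2) = 4

4


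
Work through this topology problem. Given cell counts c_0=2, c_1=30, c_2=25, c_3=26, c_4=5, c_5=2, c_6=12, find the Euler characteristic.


chi = sum_k (-1)^k c_k.
= (-1)^0*2 + (-1)^1*30 + (-1)^2*25 + (-1)^3*26 + (-1)^4*5 + (-1)^5*2 + (-1)^6*12
= (2) + (-30) + (25) + (-26) + (5) + (-2) + (12)
= -14

-14


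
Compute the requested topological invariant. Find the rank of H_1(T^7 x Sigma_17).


pi_1(A x B) = pi_1(A) x pi_1(B); rank of abelianization = b_1.
b_1(T^7) = 7, b_1(Sigma_17) = 2*17 = 34.
b_1(product) = 7 + 34 = 41

41


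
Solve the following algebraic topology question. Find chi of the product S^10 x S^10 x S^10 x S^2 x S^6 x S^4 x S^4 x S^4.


chi is multiplicative: chi(X x Y) = chi(X) chi(Y).
Each even-dim sphere has chi = 2. There are 8 factors.
chi = 2^8 = 256

256


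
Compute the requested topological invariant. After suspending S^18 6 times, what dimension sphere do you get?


Each suspension raises dimension by 1: Sigma S^n = S^{n+1}.
Sigma^6 S^18 = S^{18+6} = S^24

24


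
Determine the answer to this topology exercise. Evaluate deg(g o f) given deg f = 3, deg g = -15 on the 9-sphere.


Degree is multiplicative under composition: deg(g o f) = deg(g) * deg(f).
= -15 * 3 = -45

-45


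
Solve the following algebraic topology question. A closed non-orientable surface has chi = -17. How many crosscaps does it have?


chi = 2 - k for closed non-orientable surfaces with k crosscaps.
-17 = 2 - k
k = 2 - (-17) = 19

19


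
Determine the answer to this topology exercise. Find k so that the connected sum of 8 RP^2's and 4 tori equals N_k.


Since a >= 1, the sum is non-orientable; each T^2 can be replaced by RP^2 # RP^2 (since T^2#RP^2 = 3RP^2).
Total crosscaps k = 8 + 2*4 = 16.
Check via chi: chi = 8*1 + 4*0 - (8+4-1)*2 = -14 = 2 - k = -14. Consistent.

16


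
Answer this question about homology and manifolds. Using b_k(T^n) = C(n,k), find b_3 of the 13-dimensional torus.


By the Kunneth formula, b_k(T^n) = C(n,k).
b_3(T^13) = C(13,3).
C(13,3) = 13!/(3!*10!) = 286

286


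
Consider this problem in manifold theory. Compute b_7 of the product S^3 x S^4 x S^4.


Each S^d has Poincare polynomial 1 + t^d.
The product S^3 x S^4 x S^4 has Poincare polynomial prod(1+t^d_i).
Expanding: b_0=1, b_3=1, b_4=2, b_7=2, b_8=1, b_11=1.
b_7 = 2

2


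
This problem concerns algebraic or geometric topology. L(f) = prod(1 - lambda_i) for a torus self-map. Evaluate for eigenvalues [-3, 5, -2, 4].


For a torus self-map: L(f) = det(I - A) where A acts on H_1.
L(f) = (1--3) * (1-5) * (1--2) * (1-4) = 4 * -4 * 3 * -3 = 144

144


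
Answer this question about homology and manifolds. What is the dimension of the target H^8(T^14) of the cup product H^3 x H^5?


Cup product: H^p x H^q -> H^{p+q}; here p+q = 3+5 = 8.
rank H^k(T^n) = C(n,k).
C(14,8) = 3003

3003


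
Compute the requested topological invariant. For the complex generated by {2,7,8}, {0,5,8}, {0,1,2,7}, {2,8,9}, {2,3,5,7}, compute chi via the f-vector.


Enumerate all faces; f-vector: f_0=8, f_1=18, f_2=11, f_3=2.
chi = sum (-1)^k f_k = -1

-1


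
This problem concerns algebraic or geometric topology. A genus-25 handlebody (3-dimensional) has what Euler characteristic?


A genus-g handlebody deformation retracts to a wedge of g circles.
chi(vee_g S^1) = 1 - g.
chi(H_25) = 1 - 25 = -24

-24


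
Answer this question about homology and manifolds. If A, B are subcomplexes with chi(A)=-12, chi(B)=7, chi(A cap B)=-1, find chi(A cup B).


chi(A cup B) = chi(A) + chi(B) - chi(A cap B)
= -12 + (7) - (-1)
= -4

-4


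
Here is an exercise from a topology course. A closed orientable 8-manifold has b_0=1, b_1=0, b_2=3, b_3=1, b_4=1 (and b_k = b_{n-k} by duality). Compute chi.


By Poincare duality b_k = b_{8-k}, so full Betti numbers: b_0=1, b_1=0, b_2=3, b_3=1, b_4=1, b_5=1, b_6=3, b_7=0, b_8=1.
chi = sum (-1)^k b_k = 7

7


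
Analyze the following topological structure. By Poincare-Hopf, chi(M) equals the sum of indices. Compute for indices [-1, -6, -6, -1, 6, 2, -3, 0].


Poincare-Hopf: chi(M) = sum of indices of zeros.
chi = (-1) + (-6) + (-6) + (-1) + (6) + (2) + (-3) + (0) = -9

-9


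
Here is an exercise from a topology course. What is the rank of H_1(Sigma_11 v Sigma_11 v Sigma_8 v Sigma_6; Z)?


For a wedge X v Y: reduced H_k(X v Y) = H_k(X) + H_k(Y).
Each Sigma_g contributes b_1 = 2g.
b_1 = 22 + 22 + 16 + 12 = 72

72


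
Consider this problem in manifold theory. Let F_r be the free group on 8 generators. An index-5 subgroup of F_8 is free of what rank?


Nielsen-Schreier: an index-n subgroup of F_r is free of rank 1 + n(r-1).
Equivalently: chi(cover) = n*chi(base); chi(vee_r S^1) = 1 - 8 = -7.
chi(E) = 5*(-7) = -35; rank = 1 - chi(E) = 1 - (-35) = 36.
rank = 1 + 5*(8-1) = 1 + 35 = 36

36


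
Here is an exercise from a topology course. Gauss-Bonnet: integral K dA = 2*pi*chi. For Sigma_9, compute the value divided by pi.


Gauss-Bonnet: integral K dA = 2*pi*chi(M).
chi(Sigma_9) = 2 - 2*9 = -16.
(integral K dA)/pi = 2*chi = 2*(-16) = -32

-32


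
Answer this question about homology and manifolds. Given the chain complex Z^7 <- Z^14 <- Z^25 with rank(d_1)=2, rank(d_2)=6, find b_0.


rank H_k = rank(ker d_k) - rank(im d_{k+1}).
rank(ker d_0) = rank(C_0) - rank(d_0) = 7 - 0 = 7.
rank(im d_{0+1}) = 2.
rank H_0 = 7 - 2 = 5

5


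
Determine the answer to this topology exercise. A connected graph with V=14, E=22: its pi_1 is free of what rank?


For a connected graph: rank(pi_1) = b_1 = E - V + 1 = 1 - chi.
chi = V - E = 14 - 22 = -8.
rank = 1 - (-8) = 22 - 14 + 1 = 9

9


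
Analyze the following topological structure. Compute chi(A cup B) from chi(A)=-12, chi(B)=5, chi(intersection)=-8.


chi(A cup B) = chi(A) + chi(B) - chi(A cap B)
= -12 + (5) - (-8)
= 1

1


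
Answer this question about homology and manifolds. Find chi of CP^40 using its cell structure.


CP^40 has one cell in each even dimension 0, 2, ..., 2*40 (40+1 cells total).
All cells are even-dimensional, so chi = number of cells.
chi = 40 + 1 = 41

41


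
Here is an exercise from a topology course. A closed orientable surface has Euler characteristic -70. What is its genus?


chi = 2 - 2g for closed orientable surfaces.
-70 = 2 - 2g
2g = 2 - (-70) = 72
g = 36

36


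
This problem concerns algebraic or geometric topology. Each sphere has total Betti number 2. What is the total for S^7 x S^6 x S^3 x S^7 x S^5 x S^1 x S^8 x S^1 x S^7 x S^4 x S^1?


Total Betti number is multiplicative under products.
Each S^d (d>=1) has total Betti number 2.
There are 11 sphere factors.
Total = 2^11 = 2048

2048


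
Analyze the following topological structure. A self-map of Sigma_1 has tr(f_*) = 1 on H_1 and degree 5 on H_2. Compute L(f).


L(f) = tr(f_0*) - tr(f_1*) + tr(f_2*).
= 1 - (1) + (5)
= 5

5


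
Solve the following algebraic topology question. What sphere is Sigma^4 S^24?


Each suspension raises dimension by 1: Sigma S^n = S^{n+1}.
Sigma^4 S^24 = S^{24+4} = S^28

28


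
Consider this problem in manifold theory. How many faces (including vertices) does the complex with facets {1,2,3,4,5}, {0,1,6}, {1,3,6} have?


Each maximal simplex on m vertices has 2^m - 1 nonempty faces.
Take the union (dedupe shared faces).
Total distinct faces = 39

39


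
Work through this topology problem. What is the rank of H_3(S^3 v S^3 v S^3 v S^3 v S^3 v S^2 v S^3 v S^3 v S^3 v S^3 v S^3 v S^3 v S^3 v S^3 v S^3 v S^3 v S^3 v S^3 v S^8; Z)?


For a wedge of spheres, H_k (k>0) is free on one generator per sphere of dimension k.
Spheres of dimension 3: count = 17.
b_3 = 17

17


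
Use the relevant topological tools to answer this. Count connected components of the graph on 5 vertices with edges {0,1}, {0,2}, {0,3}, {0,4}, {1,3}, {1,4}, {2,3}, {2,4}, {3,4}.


Run DFS/union-find over 5 vertices.
V = 5, E = 9.
Number of components = 1

1


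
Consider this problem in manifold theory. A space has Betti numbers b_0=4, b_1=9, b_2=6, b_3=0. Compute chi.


chi = sum_k (-1)^k b_k.
= (4) + (-9) + (6) + (0)
= 1

1


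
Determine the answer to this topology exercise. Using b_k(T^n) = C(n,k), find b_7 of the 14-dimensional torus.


By the Kunneth formula, b_k(T^n) = C(n,k).
b_7(T^14) = C(14,7).
C(14,7) = 14!/(7!*7!) = 3432

3432


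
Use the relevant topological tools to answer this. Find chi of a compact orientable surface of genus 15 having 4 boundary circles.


For a compact orientable surface with genus g and b boundary components: chi = 2 - 2g - b.
chi = 2 - 2*15 - 4 = 2 - 30 - 4 = -32

-32


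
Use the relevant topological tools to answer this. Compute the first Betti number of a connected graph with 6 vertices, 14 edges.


For a connected graph: rank(pi_1) = b_1 = E - V + 1 = 1 - chi.
chi = V - E = 6 - 14 = -8.
rank = 1 - (-8) = 14 - 6 + 1 = 9

9


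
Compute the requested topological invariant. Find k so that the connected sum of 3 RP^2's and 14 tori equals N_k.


Since a >= 1, the sum is non-orientable; each T^2 can be replaced by RP^2 # RP^2 (since T^2#RP^2 = 3RP^2).
Total crosscaps k = 3 + 2*14 = 31.
Check via chi: chi = 3*1 + 14*0 - (3+14-1)*2 = -29 = 2 - k = -29. Consistent.

31


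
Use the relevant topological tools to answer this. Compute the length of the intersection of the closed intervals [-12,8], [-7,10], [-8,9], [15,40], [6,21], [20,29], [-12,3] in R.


Intersection = [max(a_i), min(b_i)] = [20, 3].
Since 20 > 3, the intersection is empty.
Length = 0

0
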